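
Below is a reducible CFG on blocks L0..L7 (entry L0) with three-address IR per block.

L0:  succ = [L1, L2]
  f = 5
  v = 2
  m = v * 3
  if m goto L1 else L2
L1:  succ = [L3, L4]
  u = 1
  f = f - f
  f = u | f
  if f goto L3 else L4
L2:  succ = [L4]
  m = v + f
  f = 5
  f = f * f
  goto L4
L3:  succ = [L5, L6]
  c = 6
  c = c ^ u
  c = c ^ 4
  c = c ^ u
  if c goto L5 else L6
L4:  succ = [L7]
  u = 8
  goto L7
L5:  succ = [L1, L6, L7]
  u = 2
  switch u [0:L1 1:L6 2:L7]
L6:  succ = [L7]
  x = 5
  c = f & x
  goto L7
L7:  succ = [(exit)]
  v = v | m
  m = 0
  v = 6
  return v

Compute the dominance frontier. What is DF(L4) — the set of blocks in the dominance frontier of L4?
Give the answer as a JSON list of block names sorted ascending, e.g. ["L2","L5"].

Answer: ["L7"]

Analysis:
idom tree: L1←L0 L2←L0 L3←L1 L4←L0 L5←L3 L6←L3 L7←L0
Dom∩ at merges:
  L1: preds {L0,L5}: {L0} ∩ {L0,L1,L3,L5} = {L0}; idom=L0
  L4: preds {L1,L2}: {L0,L1} ∩ {L0,L2} = {L0}; idom=L0
  L6: preds {L3,L5}: {L0,L1,L3} ∩ {L0,L1,L3,L5} = {L0,L1,L3}; idom=L3
  L7: preds {L4,L5,L6}: {L0,L4} ∩ {L0,L1,L3,L5} ∩ {L0,L1,L3,L6} = {L0}; idom=L0

DF walk-up:
  L1←L0: walk · to L0
  L1←L5: walk L5→L3→L1 to L0
  L4←L1: walk L1 to L0
  L4←L2: walk L2 to L0
  L6←L3: walk · to L3
  L6←L5: walk L5 to L3
  L7←L4: walk L4 to L0
  L7←L5: walk L5→L3→L1 to L0
  L7←L6: walk L6→L3→L1 to L0
  L0 → ∅
  L1 → {L1,L4,L7}
  L2 → {L4}
  L3 → {L1,L7}
  L4 → {L7}
  L5 → {L1,L6,L7}
  L6 → {L7}
  L7 → ∅

DF(L4) = ["L7"]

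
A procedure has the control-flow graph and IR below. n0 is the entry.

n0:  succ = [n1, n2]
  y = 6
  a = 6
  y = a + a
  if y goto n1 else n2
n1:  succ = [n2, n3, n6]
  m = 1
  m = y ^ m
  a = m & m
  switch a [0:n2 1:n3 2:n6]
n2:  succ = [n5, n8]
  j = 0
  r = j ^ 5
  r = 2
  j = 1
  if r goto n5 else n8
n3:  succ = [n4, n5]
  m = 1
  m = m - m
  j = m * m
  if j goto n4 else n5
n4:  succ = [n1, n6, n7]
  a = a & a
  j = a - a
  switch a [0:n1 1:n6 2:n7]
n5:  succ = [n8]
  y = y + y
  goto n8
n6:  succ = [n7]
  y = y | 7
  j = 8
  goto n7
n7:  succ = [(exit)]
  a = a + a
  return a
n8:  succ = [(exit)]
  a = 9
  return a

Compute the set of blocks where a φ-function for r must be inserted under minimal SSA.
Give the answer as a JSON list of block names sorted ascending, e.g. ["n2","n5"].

idom tree: n1←n0 n2←n0 n3←n1 n4←n3 n5←n0 n6←n1 n7←n1 n8←n0
Dom∩ at merges:
  n1: preds {n0,n4}: {n0} ∩ {n0,n1,n3,n4} = {n0}; idom=n0
  n2: preds {n0,n1}: {n0} ∩ {n0,n1} = {n0}; idom=n0
  n5: preds {n2,n3}: {n0,n2} ∩ {n0,n1,n3} = {n0}; idom=n0
  n6: preds {n1,n4}: {n0,n1} ∩ {n0,n1,n3,n4} = {n0,n1}; idom=n1
  n7: preds {n4,n6}: {n0,n1,n3,n4} ∩ {n0,n1,n6} = {n0,n1}; idom=n1
  n8: preds {n2,n5}: {n0,n2} ∩ {n0,n5} = {n0}; idom=n0

DF derivation:
  join n1 pred n0: · stop@n0
  join n1 pred n4: n4→n3→n1 stop@n0
  join n2 pred n0: · stop@n0
  join n2 pred n1: n1 stop@n0
  join n5 pred n2: n2 stop@n0
  join n5 pred n3: n3→n1 stop@n0
  join n6 pred n1: · stop@n1
  join n6 pred n4: n4→n3 stop@n1
  join n7 pred n4: n4→n3 stop@n1
  join n7 pred n6: n6 stop@n1
  join n8 pred n2: n2 stop@n0
  join n8 pred n5: n5 stop@n0
  n0 → ∅
  n1 → {n1,n2,n5}
  n2 → {n5,n8}
  n3 → {n1,n5,n6,n7}
  n4 → {n1,n6,n7}
  n5 → {n8}
  n6 → {n7}
  n7 → ∅
  n8 → ∅

φ for r: defs {n2}
  DF⁺ = {n5,n8}

Answer: ["n5", "n8"]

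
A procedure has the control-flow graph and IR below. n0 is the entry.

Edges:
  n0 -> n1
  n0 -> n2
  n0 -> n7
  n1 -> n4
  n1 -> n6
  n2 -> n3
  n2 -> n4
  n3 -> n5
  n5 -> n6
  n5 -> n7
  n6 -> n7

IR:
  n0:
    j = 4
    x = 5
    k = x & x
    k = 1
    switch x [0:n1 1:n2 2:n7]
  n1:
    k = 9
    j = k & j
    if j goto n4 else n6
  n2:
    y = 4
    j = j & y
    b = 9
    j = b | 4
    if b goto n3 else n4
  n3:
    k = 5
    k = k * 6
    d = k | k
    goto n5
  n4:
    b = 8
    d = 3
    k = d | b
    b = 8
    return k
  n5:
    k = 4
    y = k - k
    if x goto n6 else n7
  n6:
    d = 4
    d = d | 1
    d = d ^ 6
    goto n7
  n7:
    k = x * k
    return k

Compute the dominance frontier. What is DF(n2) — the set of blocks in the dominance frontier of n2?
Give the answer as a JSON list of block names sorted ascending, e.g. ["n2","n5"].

idom tree: n1←n0 n2←n0 n3←n2 n4←n0 n5←n3 n6←n0 n7←n0
Dom at joins:
  n4: preds {n1,n2}: {n0,n1} ∩ {n0,n2} = {n0}; idom=n0
  n6: preds {n1,n5}: {n0,n1} ∩ {n0,n2,n3,n5} = {n0}; idom=n0
  n7: preds {n0,n5,n6}: {n0} ∩ {n0,n2,n3,n5} ∩ {n0,n6} = {n0}; idom=n0

DF derivation:
  n4←n1: walk n1 to n0
  n4←n2: walk n2 to n0
  n6←n1: walk n1 to n0
  n6←n5: walk n5→n3→n2 to n0
  n7←n0: walk · to n0
  n7←n5: walk n5→n3→n2 to n0
  n7←n6: walk n6 to n0
  DF(n0)=∅
  DF(n1)={n4,n6}
  DF(n2)={n4,n6,n7}
  DF(n3)={n6,n7}
  DF(n4)=∅
  DF(n5)={n6,n7}
  DF(n6)={n7}
  DF(n7)=∅

DF(n2) = ["n4", "n6", "n7"]

Answer: ["n4", "n6", "n7"]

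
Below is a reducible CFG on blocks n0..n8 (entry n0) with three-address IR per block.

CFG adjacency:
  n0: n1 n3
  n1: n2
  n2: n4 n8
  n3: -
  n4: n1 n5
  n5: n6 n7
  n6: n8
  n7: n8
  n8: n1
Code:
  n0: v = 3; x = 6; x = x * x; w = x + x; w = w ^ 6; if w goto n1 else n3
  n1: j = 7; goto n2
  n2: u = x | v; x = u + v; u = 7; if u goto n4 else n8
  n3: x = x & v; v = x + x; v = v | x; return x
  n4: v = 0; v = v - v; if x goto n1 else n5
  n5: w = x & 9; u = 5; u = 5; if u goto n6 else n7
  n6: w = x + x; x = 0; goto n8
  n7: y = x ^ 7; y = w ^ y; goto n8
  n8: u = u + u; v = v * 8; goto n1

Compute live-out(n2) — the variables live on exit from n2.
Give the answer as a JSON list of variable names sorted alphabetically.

Block summaries:
  n0 def {v,w,x} use ∅
  n1 def {j} use ∅
  n2 def {u,x} use {v,x}
  n3 def {v,x} use {v,x}
  n4 def {v} use {x}
  n5 def {u,w} use {x}
  n6 def {w,x} use {x}
  n7 def {y} use {w,x}
  n8 def {u,v} use {u,v}

Liveness:
  n0: in=∅ out={v,x}
  n1: in={v,x} out={v,x}
  n2: in={v,x} out={u,v,x}
  n3: in={v,x} out=∅
  n4: in={x} out={v,x}
  n5: in={v,x} out={u,v,w,x}
  n6: in={u,v,x} out={u,v,x}
  n7: in={u,v,w,x} out={u,v,x}
  n8: in={u,v,x} out={v,x}

live-out(n2) = ["u", "v", "x"]

Answer: ["u", "v", "x"]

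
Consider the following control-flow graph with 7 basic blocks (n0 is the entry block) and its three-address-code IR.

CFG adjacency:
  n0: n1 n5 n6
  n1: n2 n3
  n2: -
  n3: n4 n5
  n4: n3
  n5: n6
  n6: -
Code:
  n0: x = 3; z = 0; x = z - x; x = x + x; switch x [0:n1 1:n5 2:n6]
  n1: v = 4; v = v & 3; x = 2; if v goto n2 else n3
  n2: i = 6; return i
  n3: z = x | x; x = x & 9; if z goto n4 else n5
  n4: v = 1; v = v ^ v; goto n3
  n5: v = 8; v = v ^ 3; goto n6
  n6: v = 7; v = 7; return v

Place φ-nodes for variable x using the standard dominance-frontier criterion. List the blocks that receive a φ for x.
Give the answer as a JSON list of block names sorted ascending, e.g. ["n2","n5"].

Answer: ["n3", "n5", "n6"]

Working:
idom tree: n1←n0 n2←n1 n3←n1 n4←n3 n5←n0 n6←n0
Dom∩ at merges:
  n3: preds {n1,n4}: {n0,n1} ∩ {n0,n1,n3,n4} = {n0,n1}; idom=n1
  n5: preds {n0,n3}: {n0} ∩ {n0,n1,n3} = {n0}; idom=n0
  n6: preds {n0,n5}: {n0} ∩ {n0,n5} = {n0}; idom=n0

DF walk-up:
  n3←n1: walk · to n1
  n3←n4: walk n4→n3 to n1
  n5←n0: walk · to n0
  n5←n3: walk n3→n1 to n0
  n6←n0: walk · to n0
  n6←n5: walk n5 to n0
  n0 → ∅
  n1 → {n5}
  n2 → ∅
  n3 → {n3,n5}
  n4 → {n3}
  n5 → {n6}
  n6 → ∅

φ for x: defs {n0,n1,n3}
  DF⁺ = {n3,n5,n6}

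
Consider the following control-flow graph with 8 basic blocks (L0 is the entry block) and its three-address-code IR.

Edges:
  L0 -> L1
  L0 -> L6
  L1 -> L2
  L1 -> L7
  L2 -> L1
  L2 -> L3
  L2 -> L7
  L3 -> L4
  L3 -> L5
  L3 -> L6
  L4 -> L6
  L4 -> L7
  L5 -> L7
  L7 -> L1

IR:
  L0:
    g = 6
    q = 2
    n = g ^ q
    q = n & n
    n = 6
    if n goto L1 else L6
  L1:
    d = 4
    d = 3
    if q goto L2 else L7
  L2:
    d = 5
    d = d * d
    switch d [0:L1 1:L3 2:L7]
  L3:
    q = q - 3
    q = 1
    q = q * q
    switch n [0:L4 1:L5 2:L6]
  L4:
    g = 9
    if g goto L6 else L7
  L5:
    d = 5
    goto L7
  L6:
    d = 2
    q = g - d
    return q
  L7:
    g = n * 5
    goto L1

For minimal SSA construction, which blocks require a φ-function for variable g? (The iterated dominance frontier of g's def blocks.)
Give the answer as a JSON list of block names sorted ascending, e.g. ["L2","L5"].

Answer: ["L1", "L6", "L7"]

Derivation:
idom tree: L1←L0 L2←L1 L3←L2 L4←L3 L5←L3 L6←L0 L7←L1
Join-block Dom:
  L1: preds {L0,L2,L7}: {L0} ∩ {L0,L1,L2} ∩ {L0,L1,L7} = {L0}; idom=L0
  L6: preds {L0,L3,L4}: {L0} ∩ {L0,L1,L2,L3} ∩ {L0,L1,L2,L3,L4} = {L0}; idom=L0
  L7: preds {L1,L2,L4,L5}: {L0,L1} ∩ {L0,L1,L2} ∩ {L0,L1,L2,L3,L4} ∩ {L0,L1,L2,L3,L5} = {L0,L1}; idom=L1

DF walk-up:
  L1←L0: walk · to L0
  L1←L2: walk L2→L1 to L0
  L1←L7: walk L7→L1 to L0
  L6←L0: walk · to L0
  L6←L3: walk L3→L2→L1 to L0
  L6←L4: walk L4→L3→L2→L1 to L0
  L7←L1: walk · to L1
  L7←L2: walk L2 to L1
  L7←L4: walk L4→L3→L2 to L1
  L7←L5: walk L5→L3→L2 to L1
  DF(L0)=∅
  DF(L1)={L1,L6}
  DF(L2)={L1,L6,L7}
  DF(L3)={L6,L7}
  DF(L4)={L6,L7}
  DF(L5)={L7}
  DF(L6)=∅
  DF(L7)={L1}

φ for g: defs {L0,L4,L7}
  DF⁺ = {L1,L6,L7}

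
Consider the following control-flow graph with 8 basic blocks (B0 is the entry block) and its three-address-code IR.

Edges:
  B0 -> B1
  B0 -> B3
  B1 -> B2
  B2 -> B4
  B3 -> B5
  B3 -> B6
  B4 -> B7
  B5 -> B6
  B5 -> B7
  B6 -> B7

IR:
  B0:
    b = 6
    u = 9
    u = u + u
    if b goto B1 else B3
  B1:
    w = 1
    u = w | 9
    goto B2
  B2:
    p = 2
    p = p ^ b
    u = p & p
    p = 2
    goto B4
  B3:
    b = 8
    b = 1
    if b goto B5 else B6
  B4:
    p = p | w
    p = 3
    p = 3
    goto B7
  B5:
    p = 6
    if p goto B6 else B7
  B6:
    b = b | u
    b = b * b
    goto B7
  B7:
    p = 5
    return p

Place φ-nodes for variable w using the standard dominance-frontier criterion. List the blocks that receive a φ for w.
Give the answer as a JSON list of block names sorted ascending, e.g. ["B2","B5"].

Answer: ["B7"]

Derivation:
idom tree: B1←B0 B2←B1 B3←B0 B4←B2 B5←B3 B6←B3 B7←B0
Join-block Dom:
  B6: preds {B3,B5}: {B0,B3} ∩ {B0,B3,B5} = {B0,B3}; idom=B3
  B7: preds {B4,B5,B6}: {B0,B1,B2,B4} ∩ {B0,B3,B5} ∩ {B0,B3,B6} = {B0}; idom=B0

Frontier:
  B6←B3: walk · to B3
  B6←B5: walk B5 to B3
  B7←B4: walk B4→B2→B1 to B0
  B7←B5: walk B5→B3 to B0
  B7←B6: walk B6→B3 to B0
  B0 → ∅
  B1 → {B7}
  B2 → {B7}
  B3 → {B7}
  B4 → {B7}
  B5 → {B6,B7}
  B6 → {B7}
  B7 → ∅

φ for w: defs {B1}
  DF⁺ = {B7}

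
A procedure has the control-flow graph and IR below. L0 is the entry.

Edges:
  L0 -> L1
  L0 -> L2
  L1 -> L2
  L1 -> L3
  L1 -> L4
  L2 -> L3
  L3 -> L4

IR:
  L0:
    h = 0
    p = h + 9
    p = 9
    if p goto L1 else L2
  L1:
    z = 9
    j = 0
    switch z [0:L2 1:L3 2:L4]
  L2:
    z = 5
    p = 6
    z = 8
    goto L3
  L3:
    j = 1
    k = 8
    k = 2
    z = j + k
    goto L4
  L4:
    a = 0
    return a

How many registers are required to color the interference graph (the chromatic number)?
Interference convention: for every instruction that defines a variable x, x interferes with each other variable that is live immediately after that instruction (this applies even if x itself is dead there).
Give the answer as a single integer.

Block summaries:
  L0: def={h,p} ue=∅
  L1: def={j,z} ue=∅
  L2: def={p,z} ue=∅
  L3: def={j,k,z} ue=∅
  L4: def={a} ue=∅

Live sets:
  L0: in=∅ out=∅
  L1: in=∅ out=∅
  L2: in=∅ out=∅
  L3: in=∅ out=∅
  L4: in=∅ out=∅

Interfere edges:
  a — ∅
  h — ∅
  j — {k,z}
  k — {j}
  p — ∅
  z — {j}

Registers:
  lower bound: {j,k} mutually conflict ⇒ χ ≥ 2
  2-colouring: r0={a,h,j,p}  r1={k,z}
  χ = 2

Answer: 2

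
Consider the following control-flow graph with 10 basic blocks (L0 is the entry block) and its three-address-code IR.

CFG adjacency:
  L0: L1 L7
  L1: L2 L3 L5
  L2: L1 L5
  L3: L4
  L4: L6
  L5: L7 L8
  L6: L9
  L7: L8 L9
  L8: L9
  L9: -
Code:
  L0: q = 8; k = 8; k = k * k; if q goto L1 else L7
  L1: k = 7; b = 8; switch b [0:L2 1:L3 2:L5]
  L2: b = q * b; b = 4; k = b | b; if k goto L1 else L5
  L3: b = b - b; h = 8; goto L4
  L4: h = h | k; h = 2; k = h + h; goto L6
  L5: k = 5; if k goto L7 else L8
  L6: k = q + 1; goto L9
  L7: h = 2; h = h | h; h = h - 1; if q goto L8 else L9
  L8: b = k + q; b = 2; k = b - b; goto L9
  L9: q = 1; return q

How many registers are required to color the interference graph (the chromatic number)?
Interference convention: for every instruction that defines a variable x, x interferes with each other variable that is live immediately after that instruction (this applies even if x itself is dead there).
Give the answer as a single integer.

def/use:
  L0: def={k,q} ue=∅
  L1: def={b,k} ue=∅
  L2: def={b,k} ue={b,q}
  L3: def={b,h} ue={b}
  L4: def={h,k} ue={h,k}
  L5: def={k} ue=∅
  L6: def={k} ue={q}
  L7: def={h} ue={q}
  L8: def={b,k} ue={k,q}
  L9: def={q} ue=∅

Live sets:
  L0: in=∅ out={k,q}
  L1: in={q} out={b,k,q}
  L2: in={b,q} out={q}
  L3: in={b,k,q} out={h,k,q}
  L4: in={h,k,q} out={q}
  L5: in={q} out={k,q}
  L6: in={q} out=∅
  L7: in={k,q} out={k,q}
  L8: in={k,q} out=∅
  L9: in=∅ out=∅

Interfere edges:
  b — {k,q}
  h — {k,q}
  k — {b,h,q}
  q — {b,h,k}

Registers:
  {b,k,q} pairwise interfere (3-clique) ⇒ χ ≥ 3
  3-colouring: r0={k}  r1={q}  r2={b,h}
  χ = 3

Answer: 3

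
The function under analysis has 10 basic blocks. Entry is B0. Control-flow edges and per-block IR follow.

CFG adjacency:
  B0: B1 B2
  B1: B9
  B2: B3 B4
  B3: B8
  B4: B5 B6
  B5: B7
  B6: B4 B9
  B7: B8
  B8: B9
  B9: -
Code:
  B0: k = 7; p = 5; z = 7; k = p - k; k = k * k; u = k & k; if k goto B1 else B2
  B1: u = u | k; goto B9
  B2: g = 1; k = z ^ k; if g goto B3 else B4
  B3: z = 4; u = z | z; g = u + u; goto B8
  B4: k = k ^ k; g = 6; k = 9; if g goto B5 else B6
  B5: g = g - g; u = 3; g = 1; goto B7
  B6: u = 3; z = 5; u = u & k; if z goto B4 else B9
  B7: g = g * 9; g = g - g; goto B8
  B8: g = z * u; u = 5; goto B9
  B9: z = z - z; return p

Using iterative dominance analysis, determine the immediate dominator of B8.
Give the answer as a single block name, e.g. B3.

idom tree: B1←B0 B2←B0 B3←B2 B4←B2 B5←B4 B6←B4 B7←B5 B8←B2 B9←B0
Join-block Dom:
  B4: preds {B2,B6}: {B0,B2} ∩ {B0,B2,B4,B6} = {B0,B2}; idom=B2
  B8: preds {B3,B7}: {B0,B2,B3} ∩ {B0,B2,B4,B5,B7} = {B0,B2}; idom=B2
  B9: preds {B1,B6,B8}: {B0,B1} ∩ {B0,B2,B4,B6} ∩ {B0,B2,B8} = {B0}; idom=B0

idom(B8) = B2

Answer: B2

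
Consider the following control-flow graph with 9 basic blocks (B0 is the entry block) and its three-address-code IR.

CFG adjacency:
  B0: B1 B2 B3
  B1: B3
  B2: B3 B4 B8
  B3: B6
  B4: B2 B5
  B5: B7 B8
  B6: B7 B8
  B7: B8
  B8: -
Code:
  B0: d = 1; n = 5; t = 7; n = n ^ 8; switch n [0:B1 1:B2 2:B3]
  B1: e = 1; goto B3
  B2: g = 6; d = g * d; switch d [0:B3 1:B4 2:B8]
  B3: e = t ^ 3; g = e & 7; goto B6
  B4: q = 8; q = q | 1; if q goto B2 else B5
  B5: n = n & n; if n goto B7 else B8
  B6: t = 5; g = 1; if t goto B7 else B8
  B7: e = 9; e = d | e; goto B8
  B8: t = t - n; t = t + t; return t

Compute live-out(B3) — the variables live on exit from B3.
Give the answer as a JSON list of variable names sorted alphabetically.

def/use:
  B0: def={d,n,t} ue=∅
  B1: def={e} ue=∅
  B2: def={d,g} ue={d}
  B3: def={e,g} ue={t}
  B4: def={q} ue=∅
  B5: def={n} ue={n}
  B6: def={g,t} ue=∅
  B7: def={e} ue={d}
  B8: def={t} ue={n,t}

Live sets:
  live B0: ∅→{d,n,t}
  live B1: {d,n,t}→{d,n,t}
  live B2: {d,n,t}→{d,n,t}
  live B3: {d,n,t}→{d,n}
  live B4: {d,n,t}→{d,n,t}
  live B5: {d,n,t}→{d,n,t}
  live B6: {d,n}→{d,n,t}
  live B7: {d,n,t}→{n,t}
  live B8: {n,t}→∅

live-out(B3) = ["d", "n"]

Answer: ["d", "n"]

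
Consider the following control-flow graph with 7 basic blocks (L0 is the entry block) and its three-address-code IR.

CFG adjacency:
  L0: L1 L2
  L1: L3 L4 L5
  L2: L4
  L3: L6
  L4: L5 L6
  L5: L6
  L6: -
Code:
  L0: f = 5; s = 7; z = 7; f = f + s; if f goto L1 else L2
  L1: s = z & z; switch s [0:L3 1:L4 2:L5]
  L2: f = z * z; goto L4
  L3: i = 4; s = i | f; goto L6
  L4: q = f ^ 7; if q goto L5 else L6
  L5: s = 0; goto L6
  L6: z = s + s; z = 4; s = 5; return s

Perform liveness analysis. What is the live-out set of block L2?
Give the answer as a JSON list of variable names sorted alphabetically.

Answer: ["f", "s"]

Analysis:
Block summaries:
  L0: def={f,s,z} ue=∅
  L1: def={s} ue={z}
  L2: def={f} ue={z}
  L3: def={i,s} ue={f}
  L4: def={q} ue={f}
  L5: def={s} ue=∅
  L6: def={s,z} ue={s}

Liveness:
  live L0: ∅→{f,s,z}
  live L1: {f,z}→{f,s}
  live L2: {s,z}→{f,s}
  live L3: {f}→{s}
  live L4: {f,s}→{s}
  live L5: ∅→{s}
  live L6: {s}→∅

live-out(L2) = ["f", "s"]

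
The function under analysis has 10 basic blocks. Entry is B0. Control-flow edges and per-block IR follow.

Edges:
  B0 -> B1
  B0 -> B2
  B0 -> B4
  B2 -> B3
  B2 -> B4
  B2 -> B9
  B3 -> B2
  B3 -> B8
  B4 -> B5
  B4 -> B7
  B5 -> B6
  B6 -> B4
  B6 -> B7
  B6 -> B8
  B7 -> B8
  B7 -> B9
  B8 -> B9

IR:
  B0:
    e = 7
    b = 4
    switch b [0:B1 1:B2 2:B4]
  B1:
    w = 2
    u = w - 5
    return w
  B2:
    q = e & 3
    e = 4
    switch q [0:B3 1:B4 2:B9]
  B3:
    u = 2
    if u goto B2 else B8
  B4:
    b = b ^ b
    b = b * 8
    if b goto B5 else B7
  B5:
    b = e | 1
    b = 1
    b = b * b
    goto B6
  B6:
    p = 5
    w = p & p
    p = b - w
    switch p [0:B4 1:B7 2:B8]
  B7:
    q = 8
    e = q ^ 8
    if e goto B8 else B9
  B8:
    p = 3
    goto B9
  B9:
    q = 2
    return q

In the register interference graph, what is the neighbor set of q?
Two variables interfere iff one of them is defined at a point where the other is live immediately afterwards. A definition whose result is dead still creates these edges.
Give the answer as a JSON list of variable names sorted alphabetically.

Answer: ["b", "e"]

Working:
Per-block:
  B0 def {b,e} use ∅
  B1 def {u,w} use ∅
  B2 def {e,q} use {e}
  B3 def {u} use ∅
  B4 def {b} use {b}
  B5 def {b} use {e}
  B6 def {p,w} use {b}
  B7 def {e,q} use ∅
  B8 def {p} use ∅
  B9 def {q} use ∅

Liveness:
  B0: in=∅ out={b,e}
  B1: in=∅ out=∅
  B2: in={b,e} out={b,e}
  B3: in={b,e} out={b,e}
  B4: in={b,e} out={e}
  B5: in={e} out={b,e}
  B6: in={b,e} out={b,e}
  B7: in=∅ out=∅
  B8: in=∅ out=∅
  B9: in=∅ out=∅

Interference:
  b↔{e,p,q,u,w}
  e↔{b,p,q,u,w}
  p↔{b,e}
  q↔{b,e}
  u↔{b,e,w}
  w↔{b,e,u}

N(q) = ["b", "e"]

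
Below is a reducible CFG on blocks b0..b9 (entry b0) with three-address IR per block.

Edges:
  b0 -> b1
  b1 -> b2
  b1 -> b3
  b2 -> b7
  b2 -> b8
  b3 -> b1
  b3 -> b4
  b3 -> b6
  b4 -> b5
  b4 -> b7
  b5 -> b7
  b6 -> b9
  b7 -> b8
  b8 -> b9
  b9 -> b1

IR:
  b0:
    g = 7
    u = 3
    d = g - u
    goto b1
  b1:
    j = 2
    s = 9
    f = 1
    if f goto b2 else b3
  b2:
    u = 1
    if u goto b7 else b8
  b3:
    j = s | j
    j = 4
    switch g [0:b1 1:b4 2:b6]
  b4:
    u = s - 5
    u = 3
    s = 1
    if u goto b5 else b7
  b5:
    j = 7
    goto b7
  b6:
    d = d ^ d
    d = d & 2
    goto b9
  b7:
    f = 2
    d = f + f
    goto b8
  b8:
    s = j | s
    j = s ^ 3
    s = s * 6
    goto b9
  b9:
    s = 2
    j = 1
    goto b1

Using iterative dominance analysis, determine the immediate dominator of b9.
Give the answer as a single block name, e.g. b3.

idom tree: b1←b0 b2←b1 b3←b1 b4←b3 b5←b4 b6←b3 b7←b1 b8←b1 b9←b1
Dom at joins:
  b1: preds {b0,b3,b9}: {b0} ∩ {b0,b1,b3} ∩ {b0,b1,b9} = {b0}; idom=b0
  b7: preds {b2,b4,b5}: {b0,b1,b2} ∩ {b0,b1,b3,b4} ∩ {b0,b1,b3,b4,b5} = {b0,b1}; idom=b1
  b8: preds {b2,b7}: {b0,b1,b2} ∩ {b0,b1,b7} = {b0,b1}; idom=b1
  b9: preds {b6,b8}: {b0,b1,b3,b6} ∩ {b0,b1,b8} = {b0,b1}; idom=b1

idom(b9) = b1

Answer: b1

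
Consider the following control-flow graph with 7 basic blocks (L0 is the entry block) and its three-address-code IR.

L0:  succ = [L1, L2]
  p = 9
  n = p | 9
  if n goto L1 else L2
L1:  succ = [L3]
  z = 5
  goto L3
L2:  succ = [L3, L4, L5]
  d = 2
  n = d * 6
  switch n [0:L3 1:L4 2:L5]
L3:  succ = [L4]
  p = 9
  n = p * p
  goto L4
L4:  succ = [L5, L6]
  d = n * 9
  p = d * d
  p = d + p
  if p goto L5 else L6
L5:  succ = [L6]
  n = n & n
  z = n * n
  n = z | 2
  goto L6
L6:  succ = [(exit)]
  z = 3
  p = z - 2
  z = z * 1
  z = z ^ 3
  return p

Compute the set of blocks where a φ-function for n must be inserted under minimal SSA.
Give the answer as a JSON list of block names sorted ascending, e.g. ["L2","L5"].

Answer: ["L3", "L4", "L5", "L6"]

Derivation:
idom tree: L1←L0 L2←L0 L3←L0 L4←L0 L5←L0 L6←L0
Dom at joins:
  L3: preds {L1,L2}: {L0,L1} ∩ {L0,L2} = {L0}; idom=L0
  L4: preds {L2,L3}: {L0,L2} ∩ {L0,L3} = {L0}; idom=L0
  L5: preds {L2,L4}: {L0,L2} ∩ {L0,L4} = {L0}; idom=L0
  L6: preds {L4,L5}: {L0,L4} ∩ {L0,L5} = {L0}; idom=L0

DF derivation:
  join L3 pred L1: L1 stop@L0
  join L3 pred L2: L2 stop@L0
  join L4 pred L2: L2 stop@L0
  join L4 pred L3: L3 stop@L0
  join L5 pred L2: L2 stop@L0
  join L5 pred L4: L4 stop@L0
  join L6 pred L4: L4 stop@L0
  join L6 pred L5: L5 stop@L0
  L0: DF=∅
  L1: DF={L3}
  L2: DF={L3,L4,L5}
  L3: DF={L4}
  L4: DF={L5,L6}
  L5: DF={L6}
  L6: DF=∅

φ for n: defs {L0,L2,L3,L5}
  DF⁺ = {L3,L4,L5,L6}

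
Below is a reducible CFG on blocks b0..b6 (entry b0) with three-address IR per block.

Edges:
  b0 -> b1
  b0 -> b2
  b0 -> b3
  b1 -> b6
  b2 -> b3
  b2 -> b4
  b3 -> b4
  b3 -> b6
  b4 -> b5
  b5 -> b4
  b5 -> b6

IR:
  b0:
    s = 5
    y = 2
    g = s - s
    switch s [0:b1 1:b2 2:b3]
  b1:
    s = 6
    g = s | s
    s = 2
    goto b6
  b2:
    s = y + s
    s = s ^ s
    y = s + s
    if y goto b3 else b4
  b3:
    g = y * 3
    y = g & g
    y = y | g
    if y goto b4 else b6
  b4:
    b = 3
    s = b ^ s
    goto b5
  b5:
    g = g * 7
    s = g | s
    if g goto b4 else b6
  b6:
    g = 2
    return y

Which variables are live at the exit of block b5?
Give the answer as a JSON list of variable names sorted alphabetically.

Per-block:
  b0: {g,s,y} / ∅
  b1: {g,s} / ∅
  b2: {s,y} / {s,y}
  b3: {g,y} / {y}
  b4: {b,s} / {s}
  b5: {g,s} / {g,s}
  b6: {g} / {y}

Liveness:
  b0: in=∅ out={g,s,y}
  b1: in={y} out={y}
  b2: in={g,s,y} out={g,s,y}
  b3: in={s,y} out={g,s,y}
  b4: in={g,s,y} out={g,s,y}
  b5: in={g,s,y} out={g,s,y}
  b6: in={y} out=∅

live-out(b5) = ["g", "s", "y"]

Answer: ["g", "s", "y"]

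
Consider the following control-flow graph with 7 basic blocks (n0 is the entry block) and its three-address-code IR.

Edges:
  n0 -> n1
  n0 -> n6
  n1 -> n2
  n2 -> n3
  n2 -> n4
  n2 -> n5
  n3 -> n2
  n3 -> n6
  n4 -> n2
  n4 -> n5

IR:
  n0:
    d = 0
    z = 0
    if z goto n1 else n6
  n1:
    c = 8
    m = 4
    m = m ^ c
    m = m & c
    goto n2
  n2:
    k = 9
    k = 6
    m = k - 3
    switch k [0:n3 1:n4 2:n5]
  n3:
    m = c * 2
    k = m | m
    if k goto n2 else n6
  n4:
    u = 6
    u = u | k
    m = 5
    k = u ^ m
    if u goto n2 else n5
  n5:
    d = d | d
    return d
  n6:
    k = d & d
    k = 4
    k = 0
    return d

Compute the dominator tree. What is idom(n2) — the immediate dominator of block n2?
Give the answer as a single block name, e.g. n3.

Answer: n1

Derivation:
idom tree: n1←n0 n2←n1 n3←n2 n4←n2 n5←n2 n6←n0
Dom at joins:
  n2: preds {n1,n3,n4}: {n0,n1} ∩ {n0,n1,n2,n3} ∩ {n0,n1,n2,n4} = {n0,n1}; idom=n1
  n5: preds {n2,n4}: {n0,n1,n2} ∩ {n0,n1,n2,n4} = {n0,n1,n2}; idom=n2
  n6: preds {n0,n3}: {n0} ∩ {n0,n1,n2,n3} = {n0}; idom=n0

idom(n2) = n1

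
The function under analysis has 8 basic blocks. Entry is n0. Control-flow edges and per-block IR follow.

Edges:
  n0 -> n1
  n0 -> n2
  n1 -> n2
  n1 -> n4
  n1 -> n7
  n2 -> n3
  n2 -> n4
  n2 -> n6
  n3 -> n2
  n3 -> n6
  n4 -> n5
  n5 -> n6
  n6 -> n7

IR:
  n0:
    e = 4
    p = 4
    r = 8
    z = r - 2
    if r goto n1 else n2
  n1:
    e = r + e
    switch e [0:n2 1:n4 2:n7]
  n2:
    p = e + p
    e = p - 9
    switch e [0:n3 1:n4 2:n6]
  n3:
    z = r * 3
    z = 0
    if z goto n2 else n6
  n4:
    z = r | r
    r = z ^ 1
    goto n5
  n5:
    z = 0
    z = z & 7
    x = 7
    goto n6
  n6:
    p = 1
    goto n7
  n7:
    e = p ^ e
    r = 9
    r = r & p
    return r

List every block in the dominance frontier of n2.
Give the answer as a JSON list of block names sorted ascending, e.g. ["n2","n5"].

Answer: ["n2", "n4", "n6"]

Analysis:
idom tree: n1←n0 n2←n0 n3←n2 n4←n0 n5←n4 n6←n0 n7←n0
Dom∩ at merges:
  n2: preds {n0,n1,n3}: {n0} ∩ {n0,n1} ∩ {n0,n2,n3} = {n0}; idom=n0
  n4: preds {n1,n2}: {n0,n1} ∩ {n0,n2} = {n0}; idom=n0
  n6: preds {n2,n3,n5}: {n0,n2} ∩ {n0,n2,n3} ∩ {n0,n4,n5} = {n0}; idom=n0
  n7: preds {n1,n6}: {n0,n1} ∩ {n0,n6} = {n0}; idom=n0

DF derivation:
  n2←n0: walk · to n0
  n2←n1: walk n1 to n0
  n2←n3: walk n3→n2 to n0
  n4←n1: walk n1 to n0
  n4←n2: walk n2 to n0
  n6←n2: walk n2 to n0
  n6←n3: walk n3→n2 to n0
  n6←n5: walk n5→n4 to n0
  n7←n1: walk n1 to n0
  n7←n6: walk n6 to n0
  n0 → ∅
  n1 → {n2,n4,n7}
  n2 → {n2,n4,n6}
  n3 → {n2,n6}
  n4 → {n6}
  n5 → {n6}
  n6 → {n7}
  n7 → ∅

DF(n2) = ["n2", "n4", "n6"]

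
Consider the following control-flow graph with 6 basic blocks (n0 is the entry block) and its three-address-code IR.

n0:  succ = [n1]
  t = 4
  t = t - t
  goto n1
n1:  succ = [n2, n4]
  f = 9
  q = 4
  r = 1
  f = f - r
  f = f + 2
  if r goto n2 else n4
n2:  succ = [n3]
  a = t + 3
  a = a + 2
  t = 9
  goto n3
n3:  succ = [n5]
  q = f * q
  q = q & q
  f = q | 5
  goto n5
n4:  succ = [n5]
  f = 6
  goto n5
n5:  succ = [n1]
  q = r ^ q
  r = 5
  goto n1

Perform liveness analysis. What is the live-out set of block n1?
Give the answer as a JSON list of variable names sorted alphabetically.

Block summaries:
  n0: {t} / ∅
  n1: {f,q,r} / ∅
  n2: {a,t} / {t}
  n3: {f,q} / {f,q}
  n4: {f} / ∅
  n5: {q,r} / {q,r}

Backward fixpoint:
  n0 li=∅ lo={t}
  n1 li={t} lo={f,q,r,t}
  n2 li={f,q,r,t} lo={f,q,r,t}
  n3 li={f,q,r,t} lo={q,r,t}
  n4 li={q,r,t} lo={q,r,t}
  n5 li={q,r,t} lo={t}

live-out(n1) = ["f", "q", "r", "t"]

Answer: ["f", "q", "r", "t"]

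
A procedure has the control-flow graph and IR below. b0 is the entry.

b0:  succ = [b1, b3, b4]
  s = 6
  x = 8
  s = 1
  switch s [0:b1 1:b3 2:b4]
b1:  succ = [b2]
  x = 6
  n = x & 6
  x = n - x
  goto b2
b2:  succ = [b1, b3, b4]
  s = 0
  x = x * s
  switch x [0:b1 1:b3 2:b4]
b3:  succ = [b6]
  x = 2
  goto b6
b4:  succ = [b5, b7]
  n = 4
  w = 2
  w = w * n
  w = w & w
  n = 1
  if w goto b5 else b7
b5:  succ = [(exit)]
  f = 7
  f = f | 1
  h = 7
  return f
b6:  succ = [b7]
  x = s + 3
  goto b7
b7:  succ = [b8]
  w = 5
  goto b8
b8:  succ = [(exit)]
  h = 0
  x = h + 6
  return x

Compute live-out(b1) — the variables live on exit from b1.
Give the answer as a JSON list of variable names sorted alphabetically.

Answer: ["x"]

Derivation:
Block summaries:
  b0: def={s,x} ue=∅
  b1: def={n,x} ue=∅
  b2: def={s,x} ue={x}
  b3: def={x} ue=∅
  b4: def={n,w} ue=∅
  b5: def={f,h} ue=∅
  b6: def={x} ue={s}
  b7: def={w} ue=∅
  b8: def={h,x} ue=∅

Liveness:
  b0: in=∅ out={s}
  b1: in=∅ out={x}
  b2: in={x} out={s}
  b3: in={s} out={s}
  b4: in=∅ out=∅
  b5: in=∅ out=∅
  b6: in={s} out=∅
  b7: in=∅ out=∅
  b8: in=∅ out=∅

live-out(b1) = ["x"]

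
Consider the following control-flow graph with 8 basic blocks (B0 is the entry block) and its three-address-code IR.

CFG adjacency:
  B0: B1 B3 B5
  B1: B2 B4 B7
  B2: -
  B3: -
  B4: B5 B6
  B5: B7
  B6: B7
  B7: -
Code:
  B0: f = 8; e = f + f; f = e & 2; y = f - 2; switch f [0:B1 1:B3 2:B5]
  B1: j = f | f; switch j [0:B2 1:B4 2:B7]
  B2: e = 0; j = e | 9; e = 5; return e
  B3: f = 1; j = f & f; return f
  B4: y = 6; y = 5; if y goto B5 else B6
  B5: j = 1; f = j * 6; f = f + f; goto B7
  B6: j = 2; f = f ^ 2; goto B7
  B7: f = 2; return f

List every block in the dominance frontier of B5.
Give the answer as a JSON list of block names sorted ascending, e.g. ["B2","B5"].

idom tree: B1←B0 B2←B1 B3←B0 B4←B1 B5←B0 B6←B4 B7←B0
Dom∩ at merges:
  B5: preds {B0,B4}: {B0} ∩ {B0,B1,B4} = {B0}; idom=B0
  B7: preds {B1,B5,B6}: {B0,B1} ∩ {B0,B5} ∩ {B0,B1,B4,B6} = {B0}; idom=B0

Frontier:
  B5←B0: walk · to B0
  B5←B4: walk B4→B1 to B0
  B7←B1: walk B1 to B0
  B7←B5: walk B5 to B0
  B7←B6: walk B6→B4→B1 to B0
  B0 → ∅
  B1 → {B5,B7}
  B2 → ∅
  B3 → ∅
  B4 → {B5,B7}
  B5 → {B7}
  B6 → {B7}
  B7 → ∅

DF(B5) = ["B7"]

Answer: ["B7"]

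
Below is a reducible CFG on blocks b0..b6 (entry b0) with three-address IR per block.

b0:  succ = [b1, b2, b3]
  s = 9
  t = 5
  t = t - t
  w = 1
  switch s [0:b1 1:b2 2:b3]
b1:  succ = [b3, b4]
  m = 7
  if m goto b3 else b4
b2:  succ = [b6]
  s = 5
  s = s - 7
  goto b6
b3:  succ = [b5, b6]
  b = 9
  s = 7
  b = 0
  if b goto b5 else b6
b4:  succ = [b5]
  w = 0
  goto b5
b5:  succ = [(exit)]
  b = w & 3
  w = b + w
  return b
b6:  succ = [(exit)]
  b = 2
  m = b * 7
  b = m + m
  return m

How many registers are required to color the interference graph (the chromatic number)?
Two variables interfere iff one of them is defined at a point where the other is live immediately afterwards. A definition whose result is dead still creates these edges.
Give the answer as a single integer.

Per-block:
  b0 def {s,t,w} use ∅
  b1 def {m} use ∅
  b2 def {s} use ∅
  b3 def {b,s} use ∅
  b4 def {w} use ∅
  b5 def {b,w} use {w}
  b6 def {b,m} use ∅

Live sets:
  b0: in=∅ out={w}
  b1: in={w} out={w}
  b2: in=∅ out=∅
  b3: in={w} out={w}
  b4: in=∅ out={w}
  b5: in={w} out=∅
  b6: in=∅ out=∅

Conflict graph:
  b: {m,w}
  m: {b,w}
  s: {t,w}
  t: {s}
  w: {b,m,s}

Chromatic number:
  clique {b,m,w} ⇒ need ≥ 3
  assign b→R1 m→R2 s→R1 t→R0 w→R0 — no edge inside a register ⇒ χ ≤ 3
  χ = 3

Answer: 3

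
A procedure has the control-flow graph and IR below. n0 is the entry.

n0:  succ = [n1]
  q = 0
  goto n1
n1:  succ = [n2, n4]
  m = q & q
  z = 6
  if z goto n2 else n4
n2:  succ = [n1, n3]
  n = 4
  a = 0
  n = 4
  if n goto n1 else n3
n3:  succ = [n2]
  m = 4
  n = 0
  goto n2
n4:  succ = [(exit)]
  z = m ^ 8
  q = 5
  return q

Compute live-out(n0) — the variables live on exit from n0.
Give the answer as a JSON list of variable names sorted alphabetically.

Per-block:
  n0 def {q} use ∅
  n1 def {m,z} use {q}
  n2 def {a,n} use ∅
  n3 def {m,n} use ∅
  n4 def {q,z} use {m}

Live sets:
  n0 li=∅ lo={q}
  n1 li={q} lo={m,q}
  n2 li={q} lo={q}
  n3 li={q} lo={q}
  n4 li={m} lo=∅

live-out(n0) = ["q"]

Answer: ["q"]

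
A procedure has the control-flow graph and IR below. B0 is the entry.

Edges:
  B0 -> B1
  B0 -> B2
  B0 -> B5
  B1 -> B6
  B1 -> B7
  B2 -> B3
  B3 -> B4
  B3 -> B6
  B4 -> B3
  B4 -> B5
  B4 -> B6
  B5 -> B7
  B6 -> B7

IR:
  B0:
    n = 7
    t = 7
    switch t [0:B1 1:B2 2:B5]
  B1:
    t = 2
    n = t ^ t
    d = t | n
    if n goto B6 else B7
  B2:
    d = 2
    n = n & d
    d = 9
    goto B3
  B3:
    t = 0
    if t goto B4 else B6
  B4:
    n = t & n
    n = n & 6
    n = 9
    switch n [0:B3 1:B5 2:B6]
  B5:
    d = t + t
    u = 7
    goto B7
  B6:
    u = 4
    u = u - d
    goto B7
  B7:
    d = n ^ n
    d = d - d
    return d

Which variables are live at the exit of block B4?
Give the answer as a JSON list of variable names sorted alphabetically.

def/use:
  B0: def={n,t} ue=∅
  B1: def={d,n,t} ue=∅
  B2: def={d,n} ue={n}
  B3: def={t} ue=∅
  B4: def={n} ue={n,t}
  B5: def={d,u} ue={t}
  B6: def={u} ue={d}
  B7: def={d} ue={n}

Live sets:
  B0: in=∅ out={n,t}
  B1: in=∅ out={d,n}
  B2: in={n} out={d,n}
  B3: in={d,n} out={d,n,t}
  B4: in={d,n,t} out={d,n,t}
  B5: in={n,t} out={n}
  B6: in={d,n} out={n}
  B7: in={n} out=∅

live-out(B4) = ["d", "n", "t"]

Answer: ["d", "n", "t"]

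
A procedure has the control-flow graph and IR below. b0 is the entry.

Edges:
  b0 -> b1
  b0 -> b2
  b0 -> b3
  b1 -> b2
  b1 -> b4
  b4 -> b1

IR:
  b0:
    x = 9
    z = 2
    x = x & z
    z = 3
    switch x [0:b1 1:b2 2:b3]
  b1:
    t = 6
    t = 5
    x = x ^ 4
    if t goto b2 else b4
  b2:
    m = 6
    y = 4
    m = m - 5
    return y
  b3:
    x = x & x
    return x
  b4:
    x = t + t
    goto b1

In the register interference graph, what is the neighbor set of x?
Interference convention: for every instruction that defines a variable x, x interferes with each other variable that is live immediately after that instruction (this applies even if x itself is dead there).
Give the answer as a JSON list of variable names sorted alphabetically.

Block summaries:
  b0: def={x,z} ue=∅
  b1: def={t,x} ue={x}
  b2: def={m,y} ue=∅
  b3: def={x} ue={x}
  b4: def={x} ue={t}

Backward fixpoint:
  b0 li=∅ lo={x}
  b1 li={x} lo={t}
  b2 li=∅ lo=∅
  b3 li={x} lo=∅
  b4 li={t} lo={x}

Interfere edges:
  m↔{y}
  t↔{x}
  x↔{t,z}
  y↔{m}
  z↔{x}

N(x) = ["t", "z"]

Answer: ["t", "z"]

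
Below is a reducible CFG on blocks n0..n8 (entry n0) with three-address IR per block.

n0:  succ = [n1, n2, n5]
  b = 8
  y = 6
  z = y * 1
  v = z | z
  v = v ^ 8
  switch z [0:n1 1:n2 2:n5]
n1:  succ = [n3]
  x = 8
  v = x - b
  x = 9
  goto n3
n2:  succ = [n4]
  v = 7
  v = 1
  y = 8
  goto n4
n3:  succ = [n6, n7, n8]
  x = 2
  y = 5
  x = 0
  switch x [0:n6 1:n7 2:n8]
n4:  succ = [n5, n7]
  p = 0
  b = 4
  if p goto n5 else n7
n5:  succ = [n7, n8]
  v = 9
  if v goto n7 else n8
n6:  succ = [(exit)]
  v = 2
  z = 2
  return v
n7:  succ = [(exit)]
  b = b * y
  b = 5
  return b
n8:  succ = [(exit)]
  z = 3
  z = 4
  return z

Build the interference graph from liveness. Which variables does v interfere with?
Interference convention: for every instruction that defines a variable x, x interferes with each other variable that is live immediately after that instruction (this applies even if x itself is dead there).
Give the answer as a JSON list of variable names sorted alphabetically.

Block summaries:
  n0: def={b,v,y,z} ue=∅
  n1: def={v,x} ue={b}
  n2: def={v,y} ue=∅
  n3: def={x,y} ue=∅
  n4: def={b,p} ue=∅
  n5: def={v} ue=∅
  n6: def={v,z} ue=∅
  n7: def={b} ue={b,y}
  n8: def={z} ue=∅

Backward fixpoint:
  n0: in=∅ out={b,y}
  n1: in={b} out={b}
  n2: in=∅ out={y}
  n3: in={b} out={b,y}
  n4: in={y} out={b,y}
  n5: in={b,y} out={b,y}
  n6: in=∅ out=∅
  n7: in={b,y} out=∅
  n8: in=∅ out=∅

Interference:
  b: {p,v,x,y,z}
  p: {b,y}
  v: {b,y,z}
  x: {b,y}
  y: {b,p,v,x,z}
  z: {b,v,y}

N(v) = ["b", "y", "z"]

Answer: ["b", "y", "z"]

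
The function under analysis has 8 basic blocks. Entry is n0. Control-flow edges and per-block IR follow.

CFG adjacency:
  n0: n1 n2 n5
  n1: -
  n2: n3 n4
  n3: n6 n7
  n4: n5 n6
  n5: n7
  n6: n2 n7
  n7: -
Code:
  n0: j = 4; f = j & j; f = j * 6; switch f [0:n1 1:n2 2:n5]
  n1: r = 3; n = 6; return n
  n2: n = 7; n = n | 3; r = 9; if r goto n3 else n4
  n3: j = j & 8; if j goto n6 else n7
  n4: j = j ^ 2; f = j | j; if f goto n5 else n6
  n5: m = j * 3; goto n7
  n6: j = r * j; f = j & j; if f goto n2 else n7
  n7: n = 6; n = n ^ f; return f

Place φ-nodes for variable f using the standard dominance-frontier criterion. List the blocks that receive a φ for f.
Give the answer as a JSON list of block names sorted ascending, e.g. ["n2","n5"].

idom tree: n1←n0 n2←n0 n3←n2 n4←n2 n5←n0 n6←n2 n7←n0
Join-block Dom:
  n2: preds {n0,n6}: {n0} ∩ {n0,n2,n6} = {n0}; idom=n0
  n5: preds {n0,n4}: {n0} ∩ {n0,n2,n4} = {n0}; idom=n0
  n6: preds {n3,n4}: {n0,n2,n3} ∩ {n0,n2,n4} = {n0,n2}; idom=n2
  n7: preds {n3,n5,n6}: {n0,n2,n3} ∩ {n0,n5} ∩ {n0,n2,n6} = {n0}; idom=n0

Frontier:
  n2←n0: walk · to n0
  n2←n6: walk n6→n2 to n0
  n5←n0: walk · to n0
  n5←n4: walk n4→n2 to n0
  n6←n3: walk n3 to n2
  n6←n4: walk n4 to n2
  n7←n3: walk n3→n2 to n0
  n7←n5: walk n5 to n0
  n7←n6: walk n6→n2 to n0
  n0 → ∅
  n1 → ∅
  n2 → {n2,n5,n7}
  n3 → {n6,n7}
  n4 → {n5,n6}
  n5 → {n7}
  n6 → {n2,n7}
  n7 → ∅

φ for f: defs {n0,n4,n6}
  DF⁺ = {n2,n5,n6,n7}

Answer: ["n2", "n5", "n6", "n7"]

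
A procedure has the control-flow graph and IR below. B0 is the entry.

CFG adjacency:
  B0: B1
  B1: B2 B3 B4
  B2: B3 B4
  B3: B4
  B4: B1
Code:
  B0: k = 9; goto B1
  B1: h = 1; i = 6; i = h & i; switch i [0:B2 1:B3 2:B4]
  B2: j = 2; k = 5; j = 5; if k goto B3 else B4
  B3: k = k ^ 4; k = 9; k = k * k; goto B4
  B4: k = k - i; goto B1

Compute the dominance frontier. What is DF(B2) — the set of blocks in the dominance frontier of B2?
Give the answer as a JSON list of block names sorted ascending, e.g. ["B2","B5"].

Answer: ["B3", "B4"]

Working:
idom tree: B1←B0 B2←B1 B3←B1 B4←B1
Dom∩ at merges:
  B1: preds {B0,B4}: {B0} ∩ {B0,B1,B4} = {B0}; idom=B0
  B3: preds {B1,B2}: {B0,B1} ∩ {B0,B1,B2} = {B0,B1}; idom=B1
  B4: preds {B1,B2,B3}: {B0,B1} ∩ {B0,B1,B2} ∩ {B0,B1,B3} = {B0,B1}; idom=B1

Frontier:
  B1←B0: walk · to B0
  B1←B4: walk B4→B1 to B0
  B3←B1: walk · to B1
  B3←B2: walk B2 to B1
  B4←B1: walk · to B1
  B4←B2: walk B2 to B1
  B4←B3: walk B3 to B1
  B0: DF=∅
  B1: DF={B1}
  B2: DF={B3,B4}
  B3: DF={B4}
  B4: DF={B1}

DF(B2) = ["B3", "B4"]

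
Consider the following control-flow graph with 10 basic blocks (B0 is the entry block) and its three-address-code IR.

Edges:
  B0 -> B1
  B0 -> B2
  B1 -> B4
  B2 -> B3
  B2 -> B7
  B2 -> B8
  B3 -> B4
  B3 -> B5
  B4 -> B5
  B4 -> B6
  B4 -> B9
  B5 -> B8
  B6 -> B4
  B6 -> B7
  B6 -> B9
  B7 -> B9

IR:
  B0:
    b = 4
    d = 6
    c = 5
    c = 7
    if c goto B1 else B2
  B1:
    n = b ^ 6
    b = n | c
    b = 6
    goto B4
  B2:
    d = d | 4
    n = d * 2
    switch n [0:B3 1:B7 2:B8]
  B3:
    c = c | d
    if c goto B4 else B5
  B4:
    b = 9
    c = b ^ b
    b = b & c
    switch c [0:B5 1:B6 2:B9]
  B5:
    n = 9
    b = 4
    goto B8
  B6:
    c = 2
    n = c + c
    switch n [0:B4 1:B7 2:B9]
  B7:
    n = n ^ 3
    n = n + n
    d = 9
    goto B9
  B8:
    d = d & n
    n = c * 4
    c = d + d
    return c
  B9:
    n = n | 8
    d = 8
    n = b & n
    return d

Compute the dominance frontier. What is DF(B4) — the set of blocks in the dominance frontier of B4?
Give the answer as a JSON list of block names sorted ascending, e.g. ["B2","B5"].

Answer: ["B4", "B5", "B7", "B9"]

Derivation:
idom tree: B1←B0 B2←B0 B3←B2 B4←B0 B5←B0 B6←B4 B7←B0 B8←B0 B9←B0
Dom at joins:
  B4: preds {B1,B3,B6}: {B0,B1} ∩ {B0,B2,B3} ∩ {B0,B4,B6} = {B0}; idom=B0
  B5: preds {B3,B4}: {B0,B2,B3} ∩ {B0,B4} = {B0}; idom=B0
  B7: preds {B2,B6}: {B0,B2} ∩ {B0,B4,B6} = {B0}; idom=B0
  B8: preds {B2,B5}: {B0,B2} ∩ {B0,B5} = {B0}; idom=B0
  B9: preds {B4,B6,B7}: {B0,B4} ∩ {B0,B4,B6} ∩ {B0,B7} = {B0}; idom=B0

DF walk-up:
  join B4 pred B1: B1 stop@B0
  join B4 pred B3: B3→B2 stop@B0
  join B4 pred B6: B6→B4 stop@B0
  join B5 pred B3: B3→B2 stop@B0
  join B5 pred B4: B4 stop@B0
  join B7 pred B2: B2 stop@B0
  join B7 pred B6: B6→B4 stop@B0
  join B8 pred B2: B2 stop@B0
  join B8 pred B5: B5 stop@B0
  join B9 pred B4: B4 stop@B0
  join B9 pred B6: B6→B4 stop@B0
  join B9 pred B7: B7 stop@B0
  DF(B0)=∅
  DF(B1)={B4}
  DF(B2)={B4,B5,B7,B8}
  DF(B3)={B4,B5}
  DF(B4)={B4,B5,B7,B9}
  DF(B5)={B8}
  DF(B6)={B4,B7,B9}
  DF(B7)={B9}
  DF(B8)=∅
  DF(B9)=∅

DF(B4) = ["B4", "B5", "B7", "B9"]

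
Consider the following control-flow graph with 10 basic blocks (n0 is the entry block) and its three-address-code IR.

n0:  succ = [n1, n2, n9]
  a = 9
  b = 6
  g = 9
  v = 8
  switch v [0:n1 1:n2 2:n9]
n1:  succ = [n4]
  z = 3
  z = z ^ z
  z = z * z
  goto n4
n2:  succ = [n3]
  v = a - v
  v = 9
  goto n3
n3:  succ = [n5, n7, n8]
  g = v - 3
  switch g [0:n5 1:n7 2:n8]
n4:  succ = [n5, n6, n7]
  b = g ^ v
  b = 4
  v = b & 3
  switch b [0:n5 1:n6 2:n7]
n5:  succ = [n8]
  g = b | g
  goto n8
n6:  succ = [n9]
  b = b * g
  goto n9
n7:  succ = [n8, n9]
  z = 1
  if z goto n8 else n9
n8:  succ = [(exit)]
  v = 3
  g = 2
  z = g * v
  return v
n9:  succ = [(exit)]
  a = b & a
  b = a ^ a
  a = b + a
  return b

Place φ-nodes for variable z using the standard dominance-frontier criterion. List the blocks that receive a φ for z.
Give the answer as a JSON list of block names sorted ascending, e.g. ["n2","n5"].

idom tree: n1←n0 n2←n0 n3←n2 n4←n1 n5←n0 n6←n4 n7←n0 n8←n0 n9←n0
Dom∩ at merges:
  n5: preds {n3,n4}: {n0,n2,n3} ∩ {n0,n1,n4} = {n0}; idom=n0
  n7: preds {n3,n4}: {n0,n2,n3} ∩ {n0,n1,n4} = {n0}; idom=n0
  n8: preds {n3,n5,n7}: {n0,n2,n3} ∩ {n0,n5} ∩ {n0,n7} = {n0}; idom=n0
  n9: preds {n0,n6,n7}: {n0} ∩ {n0,n1,n4,n6} ∩ {n0,n7} = {n0}; idom=n0

Frontier:
  n5←n3: walk n3→n2 to n0
  n5←n4: walk n4→n1 to n0
  n7←n3: walk n3→n2 to n0
  n7←n4: walk n4→n1 to n0
  n8←n3: walk n3→n2 to n0
  n8←n5: walk n5 to n0
  n8←n7: walk n7 to n0
  n9←n0: walk · to n0
  n9←n6: walk n6→n4→n1 to n0
  n9←n7: walk n7 to n0
  n0: DF=∅
  n1: DF={n5,n7,n9}
  n2: DF={n5,n7,n8}
  n3: DF={n5,n7,n8}
  n4: DF={n5,n7,n9}
  n5: DF={n8}
  n6: DF={n9}
  n7: DF={n8,n9}
  n8: DF=∅
  n9: DF=∅

φ for z: defs {n1,n7,n8}
  DF⁺ = {n5,n7,n8,n9}

Answer: ["n5", "n7", "n8", "n9"]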